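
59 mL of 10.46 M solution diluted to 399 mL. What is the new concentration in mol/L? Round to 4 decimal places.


Dilution: M1*V1 = M2*V2, solve for M2.
M2 = M1*V1 / V2
M2 = 10.46 * 59 / 399
M2 = 617.14 / 399
M2 = 1.54671679 mol/L, rounded to 4 dp:

1.5467 mol/L


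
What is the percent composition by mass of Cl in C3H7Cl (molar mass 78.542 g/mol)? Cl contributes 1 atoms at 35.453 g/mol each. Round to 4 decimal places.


pct = 100 * (n_elem * M_elem) / M_total
mass_contribution = 1 * 35.453 = 35.453 g/mol
pct = 100 * 35.453 / 78.542
pct = 45.13890657 %, rounded to 4 dp:

45.1389 %


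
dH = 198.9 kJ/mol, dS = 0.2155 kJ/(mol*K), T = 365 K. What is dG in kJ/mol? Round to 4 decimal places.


Gibbs: dG = dH - T*dS (consistent units, dS already in kJ/(mol*K)).
T*dS = 365 * 0.2155 = 78.6575
dG = 198.9 - (78.6575)
dG = 120.2425 kJ/mol, rounded to 4 dp:

120.2425 kJ/mol


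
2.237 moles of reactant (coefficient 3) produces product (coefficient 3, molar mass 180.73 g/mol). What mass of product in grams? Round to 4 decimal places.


Use the coefficient ratio to convert reactant moles to product moles, then multiply by the product's molar mass.
moles_P = moles_R * (coeff_P / coeff_R) = 2.237 * (3/3) = 2.237
mass_P = moles_P * M_P = 2.237 * 180.73
mass_P = 404.29301 g, rounded to 4 dp:

404.2930 g


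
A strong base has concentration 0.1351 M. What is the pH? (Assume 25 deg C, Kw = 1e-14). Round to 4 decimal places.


A strong base dissociates completely, so [OH-] equals the given concentration.
pOH = -log10([OH-]) = -log10(0.1351) = 0.869345
pH = 14 - pOH = 14 - 0.869345
pH = 13.130655, rounded to 4 dp:

13.1307


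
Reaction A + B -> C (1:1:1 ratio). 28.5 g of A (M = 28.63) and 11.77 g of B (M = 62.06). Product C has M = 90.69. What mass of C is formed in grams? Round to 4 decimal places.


Find moles of each reactant; the smaller value is the limiting reagent in a 1:1:1 reaction, so moles_C equals moles of the limiter.
n_A = mass_A / M_A = 28.5 / 28.63 = 0.995459 mol
n_B = mass_B / M_B = 11.77 / 62.06 = 0.189655 mol
Limiting reagent: B (smaller), n_limiting = 0.189655 mol
mass_C = n_limiting * M_C = 0.189655 * 90.69
mass_C = 17.19981195 g, rounded to 4 dp:

17.1998 g


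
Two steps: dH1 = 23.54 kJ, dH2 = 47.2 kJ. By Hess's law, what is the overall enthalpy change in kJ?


Hess's law: enthalpy is a state function, so add the step enthalpies.
dH_total = dH1 + dH2 = 23.54 + (47.2)
dH_total = 70.74 kJ:

70.74 kJ


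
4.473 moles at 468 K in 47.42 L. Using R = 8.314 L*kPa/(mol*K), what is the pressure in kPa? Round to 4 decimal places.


PV = nRT, solve for P = nRT / V.
nRT = 4.473 * 8.314 * 468 = 17404.2283
P = 17404.2283 / 47.42
P = 367.02295023 kPa, rounded to 4 dp:

367.0230 kPa


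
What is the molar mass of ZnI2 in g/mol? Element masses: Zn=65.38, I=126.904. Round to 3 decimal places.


M = sum(count * atomic_mass) over atoms.
M = 1*65.38 + 2*126.904
M = 65.38 + 253.808
M = 319.188 g/mol, rounded to 3 dp:

319.188 g/mol


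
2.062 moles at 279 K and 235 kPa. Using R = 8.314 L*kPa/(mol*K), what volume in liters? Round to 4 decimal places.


PV = nRT, solve for V = nRT / P.
nRT = 2.062 * 8.314 * 279 = 4783.0276
V = 4783.0276 / 235
V = 20.35330894 L, rounded to 4 dp:

20.3533 L


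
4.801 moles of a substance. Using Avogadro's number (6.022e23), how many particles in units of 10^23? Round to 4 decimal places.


N = n * NA, then divide by 1e23 for the requested units.
N / 1e23 = n * 6.022
N / 1e23 = 4.801 * 6.022
N / 1e23 = 28.911622, rounded to 4 dp:

28.9116


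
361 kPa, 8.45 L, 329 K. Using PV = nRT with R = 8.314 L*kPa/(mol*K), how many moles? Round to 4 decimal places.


PV = nRT, solve for n = PV / (RT).
PV = 361 * 8.45 = 3050.45
RT = 8.314 * 329 = 2735.306
n = 3050.45 / 2735.306
n = 1.11521343 mol, rounded to 4 dp:

1.1152 mol


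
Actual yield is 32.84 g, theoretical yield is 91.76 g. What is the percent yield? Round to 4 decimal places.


% yield = 100 * actual / theoretical
% yield = 100 * 32.84 / 91.76
% yield = 35.78901482 %, rounded to 4 dp:

35.7890 %


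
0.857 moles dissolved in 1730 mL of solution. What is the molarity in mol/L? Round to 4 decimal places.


Convert volume to liters: V_L = V_mL / 1000.
V_L = 1730 / 1000 = 1.73 L
M = n / V_L = 0.857 / 1.73
M = 0.49537572 mol/L, rounded to 4 dp:

0.4954 mol/L


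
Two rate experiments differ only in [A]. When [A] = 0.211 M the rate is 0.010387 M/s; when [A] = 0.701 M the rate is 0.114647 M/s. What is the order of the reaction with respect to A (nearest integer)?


Rate is proportional to [A]^n, so rate2/rate1 = ([A]2/[A]1)^n. Take logs to solve for n.
rate2/rate1 = 0.114647 / 0.010387 = 11.0375
[A]2/[A]1 = 0.701 / 0.211 = 3.3223
n = ln(11.0375) / ln(3.3223) = 2.0
Nearest integer order:

2


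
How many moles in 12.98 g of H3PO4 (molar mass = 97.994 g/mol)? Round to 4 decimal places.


n = mass / M
n = 12.98 / 97.994
n = 0.13245709 mol, rounded to 4 dp:

0.1325 mol


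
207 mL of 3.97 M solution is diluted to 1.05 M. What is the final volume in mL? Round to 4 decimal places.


Dilution: M1*V1 = M2*V2, solve for V2.
V2 = M1*V1 / M2
V2 = 3.97 * 207 / 1.05
V2 = 821.79 / 1.05
V2 = 782.65714286 mL, rounded to 4 dp:

782.6571 mL


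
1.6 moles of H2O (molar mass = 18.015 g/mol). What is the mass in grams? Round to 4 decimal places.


mass = n * M
mass = 1.6 * 18.015
mass = 28.824 g, rounded to 4 dp:

28.8240 g


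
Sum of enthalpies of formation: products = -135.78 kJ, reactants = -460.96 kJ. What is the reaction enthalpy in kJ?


dH_rxn = sum(dH_f products) - sum(dH_f reactants)
dH_rxn = -135.78 - (-460.96)
dH_rxn = 325.18 kJ:

325.18 kJ


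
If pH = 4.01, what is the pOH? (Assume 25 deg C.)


At 25 deg C, pH + pOH = 14.
pOH = 14 - pH = 14 - 4.01
pOH = 9.99:

9.99


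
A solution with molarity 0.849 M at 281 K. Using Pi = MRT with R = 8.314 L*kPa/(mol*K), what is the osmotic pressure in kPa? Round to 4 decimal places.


Osmotic pressure (van't Hoff): Pi = M*R*T.
RT = 8.314 * 281 = 2336.234
Pi = 0.849 * 2336.234
Pi = 1983.462666 kPa, rounded to 4 dp:

1983.4627 kPa


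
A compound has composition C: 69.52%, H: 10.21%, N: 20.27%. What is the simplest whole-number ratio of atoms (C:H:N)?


Assume 100 g of compound, divide each mass% by atomic mass to get moles, then normalize by the smallest to get a raw atom ratio.
Moles per 100 g: C: 69.52/12.011 = 5.788, H: 10.21/1.008 = 10.129, N: 20.27/14.007 = 1.4471
Raw ratio (divide by min = 1.4471): C: 4.0, H: 6.999, N: 1.0
Multiply by 1 to clear fractions: C: 4.0 ~= 4, H: 6.999 ~= 7, N: 1.0 ~= 1
Reduce by GCD to get the simplest whole-number ratio:

4:7:1


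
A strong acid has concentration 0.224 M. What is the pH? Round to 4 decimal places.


A strong acid dissociates completely, so [H+] equals the given concentration.
pH = -log10([H+]) = -log10(0.224)
pH = 0.64975198, rounded to 4 dp:

0.6498


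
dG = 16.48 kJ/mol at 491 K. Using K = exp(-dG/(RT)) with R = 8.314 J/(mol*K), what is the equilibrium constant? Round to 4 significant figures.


dG is in kJ/mol; multiply by 1000 to match R in J/(mol*K).
RT = 8.314 * 491 = 4082.174 J/mol
exponent = -dG*1000 / (RT) = -(16.48*1000) / 4082.174 = -4.03706456
K = exp(-4.03706456)
K = 0.017649205, rounded to 4 significant figures:

0.01765


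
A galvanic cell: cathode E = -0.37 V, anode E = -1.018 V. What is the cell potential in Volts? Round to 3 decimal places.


Standard cell potential: E_cell = E_cathode - E_anode.
E_cell = -0.37 - (-1.018)
E_cell = 0.648 V, rounded to 3 dp:

0.648 V


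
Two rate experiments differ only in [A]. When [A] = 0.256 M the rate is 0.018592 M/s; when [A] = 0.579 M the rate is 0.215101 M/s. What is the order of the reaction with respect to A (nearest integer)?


Rate is proportional to [A]^n, so rate2/rate1 = ([A]2/[A]1)^n. Take logs to solve for n.
rate2/rate1 = 0.215101 / 0.018592 = 11.5695
[A]2/[A]1 = 0.579 / 0.256 = 2.2617
n = ln(11.5695) / ln(2.2617) = 3.0
Nearest integer order:

3


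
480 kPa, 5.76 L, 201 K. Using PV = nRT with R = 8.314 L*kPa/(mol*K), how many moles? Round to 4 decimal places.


PV = nRT, solve for n = PV / (RT).
PV = 480 * 5.76 = 2764.8
RT = 8.314 * 201 = 1671.114
n = 2764.8 / 1671.114
n = 1.65446522 mol, rounded to 4 dp:

1.6545 mol


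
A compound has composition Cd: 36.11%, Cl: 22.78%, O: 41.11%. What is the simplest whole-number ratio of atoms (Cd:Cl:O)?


Assume 100 g of compound, divide each mass% by atomic mass to get moles, then normalize by the smallest to get a raw atom ratio.
Moles per 100 g: Cd: 36.11/112.414 = 0.3212, Cl: 22.78/35.453 = 0.6425, O: 41.11/15.999 = 2.5695
Raw ratio (divide by min = 0.3212): Cd: 1.0, Cl: 2.0, O: 7.999
Multiply by 1 to clear fractions: Cd: 1.0 ~= 1, Cl: 2.0 ~= 2, O: 7.999 ~= 8
Reduce by GCD to get the simplest whole-number ratio:

1:2:8


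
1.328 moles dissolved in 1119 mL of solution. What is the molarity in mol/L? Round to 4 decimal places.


Convert volume to liters: V_L = V_mL / 1000.
V_L = 1119 / 1000 = 1.119 L
M = n / V_L = 1.328 / 1.119
M = 1.18677391 mol/L, rounded to 4 dp:

1.1868 mol/L


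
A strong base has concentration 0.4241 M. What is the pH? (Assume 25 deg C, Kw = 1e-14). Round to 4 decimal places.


A strong base dissociates completely, so [OH-] equals the given concentration.
pOH = -log10([OH-]) = -log10(0.4241) = 0.372532
pH = 14 - pOH = 14 - 0.372532
pH = 13.627468, rounded to 4 dp:

13.6275


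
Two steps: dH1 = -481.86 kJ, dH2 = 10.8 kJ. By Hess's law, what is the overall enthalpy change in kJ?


Hess's law: enthalpy is a state function, so add the step enthalpies.
dH_total = dH1 + dH2 = -481.86 + (10.8)
dH_total = -471.06 kJ:

-471.06 kJ


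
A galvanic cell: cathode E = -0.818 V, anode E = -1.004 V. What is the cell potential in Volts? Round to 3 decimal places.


Standard cell potential: E_cell = E_cathode - E_anode.
E_cell = -0.818 - (-1.004)
E_cell = 0.186 V, rounded to 3 dp:

0.186 V


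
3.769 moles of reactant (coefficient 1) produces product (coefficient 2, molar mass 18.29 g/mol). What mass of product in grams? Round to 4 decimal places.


Use the coefficient ratio to convert reactant moles to product moles, then multiply by the product's molar mass.
moles_P = moles_R * (coeff_P / coeff_R) = 3.769 * (2/1) = 7.538
mass_P = moles_P * M_P = 7.538 * 18.29
mass_P = 137.87002 g, rounded to 4 dp:

137.8700 g


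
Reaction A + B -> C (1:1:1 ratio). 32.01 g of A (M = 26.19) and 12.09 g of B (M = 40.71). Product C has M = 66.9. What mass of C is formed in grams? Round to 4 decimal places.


Find moles of each reactant; the smaller value is the limiting reagent in a 1:1:1 reaction, so moles_C equals moles of the limiter.
n_A = mass_A / M_A = 32.01 / 26.19 = 1.222222 mol
n_B = mass_B / M_B = 12.09 / 40.71 = 0.296979 mol
Limiting reagent: B (smaller), n_limiting = 0.296979 mol
mass_C = n_limiting * M_C = 0.296979 * 66.9
mass_C = 19.8678951 g, rounded to 4 dp:

19.8679 g


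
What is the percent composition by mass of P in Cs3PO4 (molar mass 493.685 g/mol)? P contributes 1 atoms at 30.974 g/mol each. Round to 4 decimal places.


pct = 100 * (n_elem * M_elem) / M_total
mass_contribution = 1 * 30.974 = 30.974 g/mol
pct = 100 * 30.974 / 493.685
pct = 6.27404114 %, rounded to 4 dp:

6.2740 %


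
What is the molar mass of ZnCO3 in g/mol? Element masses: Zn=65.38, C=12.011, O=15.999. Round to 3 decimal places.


M = sum(count * atomic_mass) over atoms.
M = 1*65.38 + 1*12.011 + 3*15.999
M = 65.38 + 12.011 + 47.997
M = 125.388 g/mol, rounded to 3 dp:

125.388 g/mol


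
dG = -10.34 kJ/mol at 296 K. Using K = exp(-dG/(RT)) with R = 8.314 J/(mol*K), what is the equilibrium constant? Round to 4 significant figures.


dG is in kJ/mol; multiply by 1000 to match R in J/(mol*K).
RT = 8.314 * 296 = 2460.944 J/mol
exponent = -dG*1000 / (RT) = -(-10.34*1000) / 2460.944 = 4.2016397
K = exp(4.2016397)
K = 66.795766, rounded to 4 significant figures:

66.80


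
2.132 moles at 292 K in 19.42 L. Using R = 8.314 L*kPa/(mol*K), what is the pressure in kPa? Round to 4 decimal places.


PV = nRT, solve for P = nRT / V.
nRT = 2.132 * 8.314 * 292 = 5175.8308
P = 5175.8308 / 19.42
P = 266.52063852 kPa, rounded to 4 dp:

266.5206 kPa


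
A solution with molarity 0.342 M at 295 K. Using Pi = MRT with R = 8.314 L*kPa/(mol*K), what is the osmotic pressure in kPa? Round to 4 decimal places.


Osmotic pressure (van't Hoff): Pi = M*R*T.
RT = 8.314 * 295 = 2452.63
Pi = 0.342 * 2452.63
Pi = 838.79946 kPa, rounded to 4 dp:

838.7995 kPa


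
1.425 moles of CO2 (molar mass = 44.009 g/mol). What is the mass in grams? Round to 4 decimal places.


mass = n * M
mass = 1.425 * 44.009
mass = 62.712825 g, rounded to 4 dp:

62.7128 g


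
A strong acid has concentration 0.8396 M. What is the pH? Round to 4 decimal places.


A strong acid dissociates completely, so [H+] equals the given concentration.
pH = -log10([H+]) = -log10(0.8396)
pH = 0.07592757, rounded to 4 dp:

0.0759


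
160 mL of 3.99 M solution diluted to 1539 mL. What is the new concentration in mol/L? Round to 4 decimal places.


Dilution: M1*V1 = M2*V2, solve for M2.
M2 = M1*V1 / V2
M2 = 3.99 * 160 / 1539
M2 = 638.4 / 1539
M2 = 0.41481481 mol/L, rounded to 4 dp:

0.4148 mol/L


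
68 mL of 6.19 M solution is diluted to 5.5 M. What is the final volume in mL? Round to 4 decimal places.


Dilution: M1*V1 = M2*V2, solve for V2.
V2 = M1*V1 / M2
V2 = 6.19 * 68 / 5.5
V2 = 420.92 / 5.5
V2 = 76.53090909 mL, rounded to 4 dp:

76.5309 mL


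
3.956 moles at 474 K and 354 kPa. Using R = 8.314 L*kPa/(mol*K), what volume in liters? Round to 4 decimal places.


PV = nRT, solve for V = nRT / P.
nRT = 3.956 * 8.314 * 474 = 15589.9472
V = 15589.9472 / 354
V = 44.03939887 L, rounded to 4 dp:

44.0394 L


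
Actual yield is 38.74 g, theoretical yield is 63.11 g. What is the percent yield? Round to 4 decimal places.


% yield = 100 * actual / theoretical
% yield = 100 * 38.74 / 63.11
% yield = 61.38488354 %, rounded to 4 dp:

61.3849 %


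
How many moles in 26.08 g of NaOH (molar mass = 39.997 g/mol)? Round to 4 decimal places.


n = mass / M
n = 26.08 / 39.997
n = 0.6520489 mol, rounded to 4 dp:

0.6520 mol


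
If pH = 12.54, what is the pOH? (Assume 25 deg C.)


At 25 deg C, pH + pOH = 14.
pOH = 14 - pH = 14 - 12.54
pOH = 1.46:

1.46


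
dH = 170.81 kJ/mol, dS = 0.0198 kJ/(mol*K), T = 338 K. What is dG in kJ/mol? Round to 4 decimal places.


Gibbs: dG = dH - T*dS (consistent units, dS already in kJ/(mol*K)).
T*dS = 338 * 0.0198 = 6.6924
dG = 170.81 - (6.6924)
dG = 164.1176 kJ/mol, rounded to 4 dp:

164.1176 kJ/mol


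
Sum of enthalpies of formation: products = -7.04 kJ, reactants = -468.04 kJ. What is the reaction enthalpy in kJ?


dH_rxn = sum(dH_f products) - sum(dH_f reactants)
dH_rxn = -7.04 - (-468.04)
dH_rxn = 461.0 kJ:

461.00 kJ


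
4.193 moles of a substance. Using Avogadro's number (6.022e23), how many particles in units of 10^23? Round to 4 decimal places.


N = n * NA, then divide by 1e23 for the requested units.
N / 1e23 = n * 6.022
N / 1e23 = 4.193 * 6.022
N / 1e23 = 25.250246, rounded to 4 dp:

25.2502


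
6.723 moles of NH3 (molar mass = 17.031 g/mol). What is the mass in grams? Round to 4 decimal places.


mass = n * M
mass = 6.723 * 17.031
mass = 114.499413 g, rounded to 4 dp:

114.4994 g


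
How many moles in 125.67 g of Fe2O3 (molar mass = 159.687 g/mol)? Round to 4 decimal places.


n = mass / M
n = 125.67 / 159.687
n = 0.78697702 mol, rounded to 4 dp:

0.7870 mol


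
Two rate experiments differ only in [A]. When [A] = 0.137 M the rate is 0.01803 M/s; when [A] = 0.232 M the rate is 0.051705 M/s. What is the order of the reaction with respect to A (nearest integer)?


Rate is proportional to [A]^n, so rate2/rate1 = ([A]2/[A]1)^n. Take logs to solve for n.
rate2/rate1 = 0.051705 / 0.01803 = 2.8677
[A]2/[A]1 = 0.232 / 0.137 = 1.6934
n = ln(2.8677) / ln(1.6934) = 2.0
Nearest integer order:

2


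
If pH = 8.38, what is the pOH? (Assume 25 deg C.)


At 25 deg C, pH + pOH = 14.
pOH = 14 - pH = 14 - 8.38
pOH = 5.62:

5.62


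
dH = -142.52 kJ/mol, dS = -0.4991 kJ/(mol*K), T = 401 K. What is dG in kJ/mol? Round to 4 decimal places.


Gibbs: dG = dH - T*dS (consistent units, dS already in kJ/(mol*K)).
T*dS = 401 * -0.4991 = -200.1391
dG = -142.52 - (-200.1391)
dG = 57.6191 kJ/mol, rounded to 4 dp:

57.6191 kJ/mol


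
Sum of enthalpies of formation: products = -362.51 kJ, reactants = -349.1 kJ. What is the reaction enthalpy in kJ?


dH_rxn = sum(dH_f products) - sum(dH_f reactants)
dH_rxn = -362.51 - (-349.1)
dH_rxn = -13.41 kJ:

-13.41 kJ


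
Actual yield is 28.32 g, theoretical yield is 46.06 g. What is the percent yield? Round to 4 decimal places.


% yield = 100 * actual / theoretical
% yield = 100 * 28.32 / 46.06
% yield = 61.48501954 %, rounded to 4 dp:

61.4850 %


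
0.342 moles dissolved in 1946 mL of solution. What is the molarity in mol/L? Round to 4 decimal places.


Convert volume to liters: V_L = V_mL / 1000.
V_L = 1946 / 1000 = 1.946 L
M = n / V_L = 0.342 / 1.946
M = 0.17574512 mol/L, rounded to 4 dp:

0.1757 mol/L


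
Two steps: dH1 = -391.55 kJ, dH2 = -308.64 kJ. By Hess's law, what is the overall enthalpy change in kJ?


Hess's law: enthalpy is a state function, so add the step enthalpies.
dH_total = dH1 + dH2 = -391.55 + (-308.64)
dH_total = -700.19 kJ:

-700.19 kJ


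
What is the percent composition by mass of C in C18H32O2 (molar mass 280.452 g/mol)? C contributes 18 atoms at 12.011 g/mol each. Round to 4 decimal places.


pct = 100 * (n_elem * M_elem) / M_total
mass_contribution = 18 * 12.011 = 216.198 g/mol
pct = 100 * 216.198 / 280.452
pct = 77.08912755 %, rounded to 4 dp:

77.0891 %


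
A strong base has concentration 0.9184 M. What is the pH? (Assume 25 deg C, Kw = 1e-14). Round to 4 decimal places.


A strong base dissociates completely, so [OH-] equals the given concentration.
pOH = -log10([OH-]) = -log10(0.9184) = 0.036968
pH = 14 - pOH = 14 - 0.036968
pH = 13.963032, rounded to 4 dp:

13.9630


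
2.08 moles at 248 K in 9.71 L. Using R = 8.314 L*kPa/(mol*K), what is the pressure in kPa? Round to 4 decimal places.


PV = nRT, solve for P = nRT / V.
nRT = 2.08 * 8.314 * 248 = 4288.6938
P = 4288.6938 / 9.71
P = 441.67804325 kPa, rounded to 4 dp:

441.6780 kPa


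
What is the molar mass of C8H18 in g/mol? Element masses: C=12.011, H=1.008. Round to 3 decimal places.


M = sum(count * atomic_mass) over atoms.
M = 8*12.011 + 18*1.008
M = 96.088 + 18.144
M = 114.232 g/mol, rounded to 3 dp:

114.232 g/mol


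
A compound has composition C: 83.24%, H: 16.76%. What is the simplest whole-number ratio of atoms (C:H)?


Assume 100 g of compound, divide each mass% by atomic mass to get moles, then normalize by the smallest to get a raw atom ratio.
Moles per 100 g: C: 83.24/12.011 = 6.9303, H: 16.76/1.008 = 16.627
Raw ratio (divide by min = 6.9303): C: 1.0, H: 2.399
Multiply by 5 to clear fractions: C: 5.0 ~= 5, H: 11.996 ~= 12
Reduce by GCD to get the simplest whole-number ratio:

5:12


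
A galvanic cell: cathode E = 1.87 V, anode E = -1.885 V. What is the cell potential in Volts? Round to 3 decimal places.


Standard cell potential: E_cell = E_cathode - E_anode.
E_cell = 1.87 - (-1.885)
E_cell = 3.755 V, rounded to 3 dp:

3.755 V


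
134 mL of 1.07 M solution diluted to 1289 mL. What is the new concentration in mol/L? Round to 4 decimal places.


Dilution: M1*V1 = M2*V2, solve for M2.
M2 = M1*V1 / V2
M2 = 1.07 * 134 / 1289
M2 = 143.38 / 1289
M2 = 0.11123351 mol/L, rounded to 4 dp:

0.1112 mol/L


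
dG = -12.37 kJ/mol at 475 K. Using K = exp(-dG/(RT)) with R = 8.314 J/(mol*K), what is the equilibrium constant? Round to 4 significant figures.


dG is in kJ/mol; multiply by 1000 to match R in J/(mol*K).
RT = 8.314 * 475 = 3949.15 J/mol
exponent = -dG*1000 / (RT) = -(-12.37*1000) / 3949.15 = 3.13231961
K = exp(3.13231961)
K = 22.9271, rounded to 4 significant figures:

22.93


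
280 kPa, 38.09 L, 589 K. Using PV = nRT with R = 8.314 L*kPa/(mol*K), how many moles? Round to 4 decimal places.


PV = nRT, solve for n = PV / (RT).
PV = 280 * 38.09 = 10665.2
RT = 8.314 * 589 = 4896.946
n = 10665.2 / 4896.946
n = 2.17792886 mol, rounded to 4 dp:

2.1779 mol


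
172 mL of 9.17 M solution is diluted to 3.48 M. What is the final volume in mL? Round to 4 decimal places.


Dilution: M1*V1 = M2*V2, solve for V2.
V2 = M1*V1 / M2
V2 = 9.17 * 172 / 3.48
V2 = 1577.24 / 3.48
V2 = 453.22988506 mL, rounded to 4 dp:

453.2299 mL


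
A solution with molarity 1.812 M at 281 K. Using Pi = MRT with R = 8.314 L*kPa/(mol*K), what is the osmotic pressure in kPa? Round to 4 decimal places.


Osmotic pressure (van't Hoff): Pi = M*R*T.
RT = 8.314 * 281 = 2336.234
Pi = 1.812 * 2336.234
Pi = 4233.256008 kPa, rounded to 4 dp:

4233.2560 kPa


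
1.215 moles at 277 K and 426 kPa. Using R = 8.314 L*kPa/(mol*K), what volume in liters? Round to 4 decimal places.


PV = nRT, solve for V = nRT / P.
nRT = 1.215 * 8.314 * 277 = 2798.1183
V = 2798.1183 / 426
V = 6.56835282 L, rounded to 4 dp:

6.5684 L


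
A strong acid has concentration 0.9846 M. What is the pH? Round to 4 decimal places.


A strong acid dissociates completely, so [H+] equals the given concentration.
pH = -log10([H+]) = -log10(0.9846)
pH = 0.00674017, rounded to 4 dp:

0.0067


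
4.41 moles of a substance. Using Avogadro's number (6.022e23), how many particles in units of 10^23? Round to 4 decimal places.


N = n * NA, then divide by 1e23 for the requested units.
N / 1e23 = n * 6.022
N / 1e23 = 4.41 * 6.022
N / 1e23 = 26.55702, rounded to 4 dp:

26.5570


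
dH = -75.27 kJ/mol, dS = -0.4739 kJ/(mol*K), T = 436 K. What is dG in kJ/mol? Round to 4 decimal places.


Gibbs: dG = dH - T*dS (consistent units, dS already in kJ/(mol*K)).
T*dS = 436 * -0.4739 = -206.6204
dG = -75.27 - (-206.6204)
dG = 131.3504 kJ/mol, rounded to 4 dp:

131.3504 kJ/mol


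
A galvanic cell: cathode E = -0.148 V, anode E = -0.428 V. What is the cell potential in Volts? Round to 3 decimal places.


Standard cell potential: E_cell = E_cathode - E_anode.
E_cell = -0.148 - (-0.428)
E_cell = 0.28 V, rounded to 3 dp:

0.280 V


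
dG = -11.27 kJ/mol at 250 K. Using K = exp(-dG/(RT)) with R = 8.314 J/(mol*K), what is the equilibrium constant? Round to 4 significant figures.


dG is in kJ/mol; multiply by 1000 to match R in J/(mol*K).
RT = 8.314 * 250 = 2078.5 J/mol
exponent = -dG*1000 / (RT) = -(-11.27*1000) / 2078.5 = 5.42217946
K = exp(5.42217946)
K = 226.37195, rounded to 4 significant figures:

226.4


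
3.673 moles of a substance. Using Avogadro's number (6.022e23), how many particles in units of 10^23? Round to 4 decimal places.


N = n * NA, then divide by 1e23 for the requested units.
N / 1e23 = n * 6.022
N / 1e23 = 3.673 * 6.022
N / 1e23 = 22.118806, rounded to 4 dp:

22.1188


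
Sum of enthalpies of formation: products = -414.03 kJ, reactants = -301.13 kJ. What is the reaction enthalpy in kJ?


dH_rxn = sum(dH_f products) - sum(dH_f reactants)
dH_rxn = -414.03 - (-301.13)
dH_rxn = -112.9 kJ:

-112.90 kJ


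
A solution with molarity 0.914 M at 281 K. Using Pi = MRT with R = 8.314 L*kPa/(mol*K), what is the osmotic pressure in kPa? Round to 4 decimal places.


Osmotic pressure (van't Hoff): Pi = M*R*T.
RT = 8.314 * 281 = 2336.234
Pi = 0.914 * 2336.234
Pi = 2135.317876 kPa, rounded to 4 dp:

2135.3179 kPa


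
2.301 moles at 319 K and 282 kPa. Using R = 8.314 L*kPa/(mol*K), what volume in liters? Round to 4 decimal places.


PV = nRT, solve for V = nRT / P.
nRT = 2.301 * 8.314 * 319 = 6102.634
V = 6102.634 / 282
V = 21.6405461 L, rounded to 4 dp:

21.6405 L


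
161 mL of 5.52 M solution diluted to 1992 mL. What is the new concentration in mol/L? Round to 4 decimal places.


Dilution: M1*V1 = M2*V2, solve for M2.
M2 = M1*V1 / V2
M2 = 5.52 * 161 / 1992
M2 = 888.72 / 1992
M2 = 0.44614458 mol/L, rounded to 4 dp:

0.4461 mol/L


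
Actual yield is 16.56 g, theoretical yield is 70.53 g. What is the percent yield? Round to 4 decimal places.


% yield = 100 * actual / theoretical
% yield = 100 * 16.56 / 70.53
% yield = 23.47937048 %, rounded to 4 dp:

23.4794 %


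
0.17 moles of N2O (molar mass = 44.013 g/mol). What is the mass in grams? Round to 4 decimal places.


mass = n * M
mass = 0.17 * 44.013
mass = 7.48221 g, rounded to 4 dp:

7.4822 g


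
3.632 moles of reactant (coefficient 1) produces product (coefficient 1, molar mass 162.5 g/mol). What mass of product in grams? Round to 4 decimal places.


Use the coefficient ratio to convert reactant moles to product moles, then multiply by the product's molar mass.
moles_P = moles_R * (coeff_P / coeff_R) = 3.632 * (1/1) = 3.632
mass_P = moles_P * M_P = 3.632 * 162.5
mass_P = 590.2 g, rounded to 4 dp:

590.2000 g


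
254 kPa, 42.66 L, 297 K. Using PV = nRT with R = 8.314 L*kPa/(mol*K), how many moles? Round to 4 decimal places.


PV = nRT, solve for n = PV / (RT).
PV = 254 * 42.66 = 10835.64
RT = 8.314 * 297 = 2469.258
n = 10835.64 / 2469.258
n = 4.38821703 mol, rounded to 4 dp:

4.3882 mol


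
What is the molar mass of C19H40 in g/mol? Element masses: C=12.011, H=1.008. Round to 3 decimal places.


M = sum(count * atomic_mass) over atoms.
M = 19*12.011 + 40*1.008
M = 228.209 + 40.32
M = 268.529 g/mol, rounded to 3 dp:

268.529 g/mol


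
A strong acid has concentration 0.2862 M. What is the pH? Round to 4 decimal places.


A strong acid dissociates completely, so [H+] equals the given concentration.
pH = -log10([H+]) = -log10(0.2862)
pH = 0.54333037, rounded to 4 dp:

0.5433


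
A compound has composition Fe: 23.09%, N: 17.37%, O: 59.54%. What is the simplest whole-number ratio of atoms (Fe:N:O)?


Assume 100 g of compound, divide each mass% by atomic mass to get moles, then normalize by the smallest to get a raw atom ratio.
Moles per 100 g: Fe: 23.09/55.845 = 0.4135, N: 17.37/14.007 = 1.2401, O: 59.54/15.999 = 3.7215
Raw ratio (divide by min = 0.4135): Fe: 1.0, N: 2.999, O: 9.001
Multiply by 1 to clear fractions: Fe: 1.0 ~= 1, N: 2.999 ~= 3, O: 9.001 ~= 9
Reduce by GCD to get the simplest whole-number ratio:

1:3:9


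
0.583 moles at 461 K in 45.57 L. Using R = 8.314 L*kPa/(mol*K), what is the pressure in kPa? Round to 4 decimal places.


PV = nRT, solve for P = nRT / V.
nRT = 0.583 * 8.314 * 461 = 2234.4956
P = 2234.4956 / 45.57
P = 49.03435594 kPa, rounded to 4 dp:

49.0344 kPa


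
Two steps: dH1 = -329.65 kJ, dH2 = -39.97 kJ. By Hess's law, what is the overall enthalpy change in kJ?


Hess's law: enthalpy is a state function, so add the step enthalpies.
dH_total = dH1 + dH2 = -329.65 + (-39.97)
dH_total = -369.62 kJ:

-369.62 kJ


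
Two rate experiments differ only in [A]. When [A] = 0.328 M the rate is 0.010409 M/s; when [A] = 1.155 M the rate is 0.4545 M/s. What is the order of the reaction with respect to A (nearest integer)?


Rate is proportional to [A]^n, so rate2/rate1 = ([A]2/[A]1)^n. Take logs to solve for n.
rate2/rate1 = 0.4545 / 0.010409 = 43.6641
[A]2/[A]1 = 1.155 / 0.328 = 3.5213
n = ln(43.6641) / ln(3.5213) = 3.0
Nearest integer order:

3


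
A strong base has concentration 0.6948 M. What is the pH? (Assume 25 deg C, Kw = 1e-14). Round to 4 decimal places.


A strong base dissociates completely, so [OH-] equals the given concentration.
pOH = -log10([OH-]) = -log10(0.6948) = 0.15814
pH = 14 - pOH = 14 - 0.15814
pH = 13.84186, rounded to 4 dp:

13.8419


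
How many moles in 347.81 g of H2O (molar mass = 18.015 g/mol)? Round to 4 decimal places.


n = mass / M
n = 347.81 / 18.015
n = 19.30668887 mol, rounded to 4 dp:

19.3067 mol


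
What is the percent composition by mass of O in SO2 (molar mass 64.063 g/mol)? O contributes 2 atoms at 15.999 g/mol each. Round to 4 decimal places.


pct = 100 * (n_elem * M_elem) / M_total
mass_contribution = 2 * 15.999 = 31.998 g/mol
pct = 100 * 31.998 / 64.063
pct = 49.94770773 %, rounded to 4 dp:

49.9477 %


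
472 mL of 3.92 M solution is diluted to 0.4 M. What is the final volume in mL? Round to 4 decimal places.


Dilution: M1*V1 = M2*V2, solve for V2.
V2 = M1*V1 / M2
V2 = 3.92 * 472 / 0.4
V2 = 1850.24 / 0.4
V2 = 4625.6 mL, rounded to 4 dp:

4625.6000 mL


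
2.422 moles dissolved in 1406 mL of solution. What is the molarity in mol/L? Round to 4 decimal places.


Convert volume to liters: V_L = V_mL / 1000.
V_L = 1406 / 1000 = 1.406 L
M = n / V_L = 2.422 / 1.406
M = 1.72261735 mol/L, rounded to 4 dp:

1.7226 mol/L


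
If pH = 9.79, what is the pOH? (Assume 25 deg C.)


At 25 deg C, pH + pOH = 14.
pOH = 14 - pH = 14 - 9.79
pOH = 4.21:

4.21


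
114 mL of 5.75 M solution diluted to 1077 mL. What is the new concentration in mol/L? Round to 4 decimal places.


Dilution: M1*V1 = M2*V2, solve for M2.
M2 = M1*V1 / V2
M2 = 5.75 * 114 / 1077
M2 = 655.5 / 1077
M2 = 0.6086351 mol/L, rounded to 4 dp:

0.6086 mol/L


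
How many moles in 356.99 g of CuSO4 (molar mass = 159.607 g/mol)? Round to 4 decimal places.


n = mass / M
n = 356.99 / 159.607
n = 2.23668135 mol, rounded to 4 dp:

2.2367 mol


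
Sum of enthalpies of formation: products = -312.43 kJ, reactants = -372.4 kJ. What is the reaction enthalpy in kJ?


dH_rxn = sum(dH_f products) - sum(dH_f reactants)
dH_rxn = -312.43 - (-372.4)
dH_rxn = 59.97 kJ:

59.97 kJ


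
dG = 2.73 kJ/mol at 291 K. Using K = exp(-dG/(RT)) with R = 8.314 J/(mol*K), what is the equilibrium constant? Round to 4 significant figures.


dG is in kJ/mol; multiply by 1000 to match R in J/(mol*K).
RT = 8.314 * 291 = 2419.374 J/mol
exponent = -dG*1000 / (RT) = -(2.73*1000) / 2419.374 = -1.12839106
K = exp(-1.12839106)
K = 0.32355342, rounded to 4 significant figures:

0.3236


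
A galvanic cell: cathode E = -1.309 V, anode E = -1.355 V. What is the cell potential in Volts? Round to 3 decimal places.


Standard cell potential: E_cell = E_cathode - E_anode.
E_cell = -1.309 - (-1.355)
E_cell = 0.046 V, rounded to 3 dp:

0.046 V


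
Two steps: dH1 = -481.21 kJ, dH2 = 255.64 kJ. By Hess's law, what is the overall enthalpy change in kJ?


Hess's law: enthalpy is a state function, so add the step enthalpies.
dH_total = dH1 + dH2 = -481.21 + (255.64)
dH_total = -225.57 kJ:

-225.57 kJ


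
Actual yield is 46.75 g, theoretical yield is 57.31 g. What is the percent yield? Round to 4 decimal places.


% yield = 100 * actual / theoretical
% yield = 100 * 46.75 / 57.31
% yield = 81.57389635 %, rounded to 4 dp:

81.5739 %


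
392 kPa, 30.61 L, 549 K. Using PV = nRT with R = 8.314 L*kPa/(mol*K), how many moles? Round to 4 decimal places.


PV = nRT, solve for n = PV / (RT).
PV = 392 * 30.61 = 11999.12
RT = 8.314 * 549 = 4564.386
n = 11999.12 / 4564.386
n = 2.62885742 mol, rounded to 4 dp:

2.6289 mol


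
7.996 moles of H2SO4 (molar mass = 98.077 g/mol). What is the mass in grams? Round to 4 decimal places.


mass = n * M
mass = 7.996 * 98.077
mass = 784.223692 g, rounded to 4 dp:

784.2237 g


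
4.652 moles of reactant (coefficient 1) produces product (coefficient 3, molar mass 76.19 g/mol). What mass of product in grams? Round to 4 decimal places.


Use the coefficient ratio to convert reactant moles to product moles, then multiply by the product's molar mass.
moles_P = moles_R * (coeff_P / coeff_R) = 4.652 * (3/1) = 13.956
mass_P = moles_P * M_P = 13.956 * 76.19
mass_P = 1063.30764 g, rounded to 4 dp:

1063.3076 g


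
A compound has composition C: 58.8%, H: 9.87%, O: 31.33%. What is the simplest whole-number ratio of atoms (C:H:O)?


Assume 100 g of compound, divide each mass% by atomic mass to get moles, then normalize by the smallest to get a raw atom ratio.
Moles per 100 g: C: 58.8/12.011 = 4.8955, H: 9.87/1.008 = 9.7917, O: 31.33/15.999 = 1.9582
Raw ratio (divide by min = 1.9582): C: 2.5, H: 5.0, O: 1.0
Multiply by 2 to clear fractions: C: 5.0 ~= 5, H: 10.0 ~= 10, O: 2.0 ~= 2
Reduce by GCD to get the simplest whole-number ratio:

5:10:2


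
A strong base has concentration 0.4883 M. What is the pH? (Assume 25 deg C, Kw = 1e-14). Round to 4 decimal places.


A strong base dissociates completely, so [OH-] equals the given concentration.
pOH = -log10([OH-]) = -log10(0.4883) = 0.311313
pH = 14 - pOH = 14 - 0.311313
pH = 13.688687, rounded to 4 dp:

13.6887


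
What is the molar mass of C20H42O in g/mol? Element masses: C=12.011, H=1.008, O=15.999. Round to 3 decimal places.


M = sum(count * atomic_mass) over atoms.
M = 20*12.011 + 42*1.008 + 1*15.999
M = 240.22 + 42.336 + 15.999
M = 298.555 g/mol, rounded to 3 dp:

298.555 g/mol


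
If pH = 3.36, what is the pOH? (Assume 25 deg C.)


At 25 deg C, pH + pOH = 14.
pOH = 14 - pH = 14 - 3.36
pOH = 10.64:

10.64


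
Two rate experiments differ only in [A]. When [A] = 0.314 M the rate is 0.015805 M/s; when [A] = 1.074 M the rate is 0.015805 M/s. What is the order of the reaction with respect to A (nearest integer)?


Rate is proportional to [A]^n, so rate2/rate1 = ([A]2/[A]1)^n. Take logs to solve for n.
rate2/rate1 = 0.015805 / 0.015805 = 1.0
[A]2/[A]1 = 1.074 / 0.314 = 3.4204
n = ln(1.0) / ln(3.4204) = 0.0
Nearest integer order:

0


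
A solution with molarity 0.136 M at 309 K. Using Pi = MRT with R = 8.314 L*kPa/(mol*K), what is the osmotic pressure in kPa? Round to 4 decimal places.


Osmotic pressure (van't Hoff): Pi = M*R*T.
RT = 8.314 * 309 = 2569.026
Pi = 0.136 * 2569.026
Pi = 349.387536 kPa, rounded to 4 dp:

349.3875 kPa


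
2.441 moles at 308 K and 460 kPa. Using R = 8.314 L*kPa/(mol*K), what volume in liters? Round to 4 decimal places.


PV = nRT, solve for V = nRT / P.
nRT = 2.441 * 8.314 * 308 = 6250.698
V = 6250.698 / 460
V = 13.58847391 L, rounded to 4 dp:

13.5885 L


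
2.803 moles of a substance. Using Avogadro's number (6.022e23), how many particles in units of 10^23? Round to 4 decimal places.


N = n * NA, then divide by 1e23 for the requested units.
N / 1e23 = n * 6.022
N / 1e23 = 2.803 * 6.022
N / 1e23 = 16.879666, rounded to 4 dp:

16.8797


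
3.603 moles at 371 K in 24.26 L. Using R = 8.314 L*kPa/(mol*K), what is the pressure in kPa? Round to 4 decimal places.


PV = nRT, solve for P = nRT / V.
nRT = 3.603 * 8.314 * 371 = 11113.4319
P = 11113.4319 / 24.26
P = 458.09694559 kPa, rounded to 4 dp:

458.0969 kPa


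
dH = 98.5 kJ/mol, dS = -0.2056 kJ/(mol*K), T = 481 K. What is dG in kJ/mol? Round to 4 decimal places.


Gibbs: dG = dH - T*dS (consistent units, dS already in kJ/(mol*K)).
T*dS = 481 * -0.2056 = -98.8936
dG = 98.5 - (-98.8936)
dG = 197.3936 kJ/mol, rounded to 4 dp:

197.3936 kJ/mol


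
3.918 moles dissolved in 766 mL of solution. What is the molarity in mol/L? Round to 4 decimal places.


Convert volume to liters: V_L = V_mL / 1000.
V_L = 766 / 1000 = 0.766 L
M = n / V_L = 3.918 / 0.766
M = 5.11488251 mol/L, rounded to 4 dp:

5.1149 mol/L


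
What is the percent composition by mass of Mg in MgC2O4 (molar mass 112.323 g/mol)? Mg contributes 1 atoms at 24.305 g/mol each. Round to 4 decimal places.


pct = 100 * (n_elem * M_elem) / M_total
mass_contribution = 1 * 24.305 = 24.305 g/mol
pct = 100 * 24.305 / 112.323
pct = 21.638489 %, rounded to 4 dp:

21.6385 %


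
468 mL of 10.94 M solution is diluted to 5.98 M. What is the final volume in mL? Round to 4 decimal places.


Dilution: M1*V1 = M2*V2, solve for V2.
V2 = M1*V1 / M2
V2 = 10.94 * 468 / 5.98
V2 = 5119.92 / 5.98
V2 = 856.17391304 mL, rounded to 4 dp:

856.1739 mL


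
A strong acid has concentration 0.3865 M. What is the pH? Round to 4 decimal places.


A strong acid dissociates completely, so [H+] equals the given concentration.
pH = -log10([H+]) = -log10(0.3865)
pH = 0.4128505, rounded to 4 dp:

0.4129


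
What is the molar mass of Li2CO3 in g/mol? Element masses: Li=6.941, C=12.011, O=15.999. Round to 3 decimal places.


M = sum(count * atomic_mass) over atoms.
M = 2*6.941 + 1*12.011 + 3*15.999
M = 13.882 + 12.011 + 47.997
M = 73.89 g/mol, rounded to 3 dp:

73.890 g/mol


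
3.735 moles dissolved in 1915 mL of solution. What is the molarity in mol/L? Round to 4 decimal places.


Convert volume to liters: V_L = V_mL / 1000.
V_L = 1915 / 1000 = 1.915 L
M = n / V_L = 3.735 / 1.915
M = 1.95039164 mol/L, rounded to 4 dp:

1.9504 mol/L


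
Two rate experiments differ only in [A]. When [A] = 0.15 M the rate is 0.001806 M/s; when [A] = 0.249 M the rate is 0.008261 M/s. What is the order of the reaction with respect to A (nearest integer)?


Rate is proportional to [A]^n, so rate2/rate1 = ([A]2/[A]1)^n. Take logs to solve for n.
rate2/rate1 = 0.008261 / 0.001806 = 4.5742
[A]2/[A]1 = 0.249 / 0.15 = 1.66
n = ln(4.5742) / ln(1.66) = 3.0
Nearest integer order:

3


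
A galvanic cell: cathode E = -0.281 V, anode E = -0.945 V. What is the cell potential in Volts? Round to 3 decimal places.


Standard cell potential: E_cell = E_cathode - E_anode.
E_cell = -0.281 - (-0.945)
E_cell = 0.664 V, rounded to 3 dp:

0.664 V


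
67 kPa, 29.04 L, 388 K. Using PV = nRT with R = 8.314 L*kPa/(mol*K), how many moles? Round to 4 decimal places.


PV = nRT, solve for n = PV / (RT).
PV = 67 * 29.04 = 1945.68
RT = 8.314 * 388 = 3225.832
n = 1945.68 / 3225.832
n = 0.60315602 mol, rounded to 4 dp:

0.6032 mol


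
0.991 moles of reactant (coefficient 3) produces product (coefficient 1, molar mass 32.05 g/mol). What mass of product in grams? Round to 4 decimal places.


Use the coefficient ratio to convert reactant moles to product moles, then multiply by the product's molar mass.
moles_P = moles_R * (coeff_P / coeff_R) = 0.991 * (1/3) = 0.330333
mass_P = moles_P * M_P = 0.330333 * 32.05
mass_P = 10.58717265 g, rounded to 4 dp:

10.5872 g


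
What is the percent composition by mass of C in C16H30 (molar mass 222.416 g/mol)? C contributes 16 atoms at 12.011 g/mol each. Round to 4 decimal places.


pct = 100 * (n_elem * M_elem) / M_total
mass_contribution = 16 * 12.011 = 192.176 g/mol
pct = 100 * 192.176 / 222.416
pct = 86.40385584 %, rounded to 4 dp:

86.4039 %


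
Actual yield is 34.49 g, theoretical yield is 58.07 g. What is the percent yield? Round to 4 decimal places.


% yield = 100 * actual / theoretical
% yield = 100 * 34.49 / 58.07
% yield = 59.39383503 %, rounded to 4 dp:

59.3938 %


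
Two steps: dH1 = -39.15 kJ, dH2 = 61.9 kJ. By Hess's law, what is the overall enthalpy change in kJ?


Hess's law: enthalpy is a state function, so add the step enthalpies.
dH_total = dH1 + dH2 = -39.15 + (61.9)
dH_total = 22.75 kJ:

22.75 kJ


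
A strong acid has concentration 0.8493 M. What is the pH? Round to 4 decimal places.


A strong acid dissociates completely, so [H+] equals the given concentration.
pH = -log10([H+]) = -log10(0.8493)
pH = 0.07093888, rounded to 4 dp:

0.0709


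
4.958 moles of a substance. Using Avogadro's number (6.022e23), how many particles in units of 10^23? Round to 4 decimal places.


N = n * NA, then divide by 1e23 for the requested units.
N / 1e23 = n * 6.022
N / 1e23 = 4.958 * 6.022
N / 1e23 = 29.857076, rounded to 4 dp:

29.8571


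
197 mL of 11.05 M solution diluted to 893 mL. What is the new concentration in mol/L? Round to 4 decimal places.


Dilution: M1*V1 = M2*V2, solve for M2.
M2 = M1*V1 / V2
M2 = 11.05 * 197 / 893
M2 = 2176.85 / 893
M2 = 2.43768197 mol/L, rounded to 4 dp:

2.4377 mol/L


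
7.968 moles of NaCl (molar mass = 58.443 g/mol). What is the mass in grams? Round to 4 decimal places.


mass = n * M
mass = 7.968 * 58.443
mass = 465.673824 g, rounded to 4 dp:

465.6738 g


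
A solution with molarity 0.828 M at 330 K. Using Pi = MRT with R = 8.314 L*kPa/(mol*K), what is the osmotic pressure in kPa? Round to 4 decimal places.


Osmotic pressure (van't Hoff): Pi = M*R*T.
RT = 8.314 * 330 = 2743.62
Pi = 0.828 * 2743.62
Pi = 2271.71736 kPa, rounded to 4 dp:

2271.7174 kPa
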